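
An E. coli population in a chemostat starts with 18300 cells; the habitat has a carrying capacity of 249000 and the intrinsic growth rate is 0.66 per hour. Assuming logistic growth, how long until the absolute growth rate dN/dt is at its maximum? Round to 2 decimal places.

3.84 hours

Logistic growth is fastest at N = K/2 = 124500.
A = (K − N₀)/N₀ = 12.607. Set K/(1 + A·e^(−rt)) = K/2 → A·e^(−rt) = 1.
e^(−0.66t) = 1/12.607 = 0.0793238, so t = ln(12.607)/0.66 = 2.5342/0.66 = 3.8397.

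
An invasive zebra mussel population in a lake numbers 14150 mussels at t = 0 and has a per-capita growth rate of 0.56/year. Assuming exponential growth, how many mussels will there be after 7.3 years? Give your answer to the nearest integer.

843631 mussels

N(t) = N₀·e^(rt) = 14150 × e^(0.56×7.3) = 14150 × e^4.088.
e^4.088 ≈ 59.621, so N ≈ 14150 × 59.621 = 843631.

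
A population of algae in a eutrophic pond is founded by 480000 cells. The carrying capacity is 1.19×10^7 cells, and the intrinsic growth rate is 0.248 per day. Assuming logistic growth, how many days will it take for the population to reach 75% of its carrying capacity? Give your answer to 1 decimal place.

A = (K − N₀)/N₀ = (1.19×10^7 − 480000)/480000 = 23.792.
Solve 1.19×10^7/(1 + 23.792·e^(−0.248t)) = 8.925×10^6: 1 + 23.792·e^(−0.248t) = 1.3333, so e^(−0.248t) = 0.0140105.
−0.248·t = ln(0.0140105) = -4.2679, so t = 4.2679/0.248 = 17.209.

17.2 days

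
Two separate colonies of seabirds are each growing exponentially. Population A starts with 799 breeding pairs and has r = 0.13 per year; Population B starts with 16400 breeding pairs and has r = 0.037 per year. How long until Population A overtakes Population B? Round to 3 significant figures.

Set 799·e^(0.13t) = 16400·e^(0.037t).
e^((0.13 − 0.037)t) = 16400/799 → e^(0.093·t) = 20.526.
0.093·t = ln(20.526) = 3.0217, so t = 3.0217/0.093 = 32.491.

32.5 years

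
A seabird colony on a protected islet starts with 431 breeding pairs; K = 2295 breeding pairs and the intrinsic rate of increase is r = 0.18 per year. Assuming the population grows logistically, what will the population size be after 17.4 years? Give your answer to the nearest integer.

1931 breeding pairs

A = (K − N₀)/N₀ = (2295 − 431)/431 = 4.3248.
N(t) = K/(1 + A·e^(−rt)) = 2295/(1 + 4.3248×e^(−0.18×17.4)).
e^(−3.132) = 0.04363; denominator = 1 + 4.3248×0.04363 = 1.1887.
N = 2295/1.1887 = 1930.69.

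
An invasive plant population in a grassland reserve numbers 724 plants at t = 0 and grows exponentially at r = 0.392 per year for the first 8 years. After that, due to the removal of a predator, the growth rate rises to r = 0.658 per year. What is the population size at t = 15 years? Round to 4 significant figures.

Phase 1: N(8) = 724·e^(0.392×8) = 724·e^3.136 = 16660.4.
Phase 2 runs for 15 − 8 = 7 years at r = 0.658.
N(15) = 16660.4·e^(0.658×7) = 16660.4·e^4.606 = 1.667426×10^6.

1667000 plants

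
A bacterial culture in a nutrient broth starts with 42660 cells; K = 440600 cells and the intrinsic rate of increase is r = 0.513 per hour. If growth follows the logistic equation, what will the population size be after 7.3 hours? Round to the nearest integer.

361000 cells

A = (K − N₀)/N₀ = (440600 − 42660)/42660 = 9.3282.
N(t) = K/(1 + A·e^(−rt)) = 440600/(1 + 9.3282×e^(−0.513×7.3)).
e^(−3.745) = 0.023638; denominator = 1 + 9.3282×0.023638 = 1.2205.
N = 440600/1.2205 = 361000.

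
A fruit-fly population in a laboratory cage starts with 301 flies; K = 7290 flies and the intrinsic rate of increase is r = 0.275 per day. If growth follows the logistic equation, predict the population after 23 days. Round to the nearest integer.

6999 flies

A = (K − N₀)/N₀ = (7290 − 301)/301 = 23.219.
N(t) = K/(1 + A·e^(−rt)) = 7290/(1 + 23.219×e^(−0.275×23)).
e^(−6.325) = 0.001791; denominator = 1 + 23.219×0.001791 = 1.0416.
N = 7290/1.0416 = 6998.95.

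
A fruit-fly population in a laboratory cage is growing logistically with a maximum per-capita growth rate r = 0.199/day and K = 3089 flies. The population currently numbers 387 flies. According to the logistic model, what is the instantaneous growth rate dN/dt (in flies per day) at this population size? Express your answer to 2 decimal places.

dN/dt = rN(1 − N/K) = 0.199 × 387 × (1 − 387/3089).
1 − 387/3089 = 0.87472; dN/dt = 0.199 × 387 × 0.87472 = 67.365.

67.36 flies per day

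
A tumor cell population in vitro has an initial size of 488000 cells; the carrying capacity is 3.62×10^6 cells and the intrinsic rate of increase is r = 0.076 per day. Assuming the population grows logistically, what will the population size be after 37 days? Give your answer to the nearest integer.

2612538 cells

A = (K − N₀)/N₀ = (3.62×10^6 − 488000)/488000 = 6.418.
N(t) = K/(1 + A·e^(−rt)) = 3.62×10^6/(1 + 6.418×e^(−0.076×37)).
e^(−2.812) = 0.060085; denominator = 1 + 6.418×0.060085 = 1.3856.
N = 3.62×10^6/1.3856 = 2.612538×10^6.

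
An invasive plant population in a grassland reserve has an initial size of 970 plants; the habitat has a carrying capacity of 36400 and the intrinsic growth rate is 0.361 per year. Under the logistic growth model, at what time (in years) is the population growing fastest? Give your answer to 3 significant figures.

Logistic growth is fastest at N = K/2 = 18200.
A = (K − N₀)/N₀ = 36.526. Set K/(1 + A·e^(−rt)) = K/2 → A·e^(−rt) = 1.
e^(−0.361t) = 1/36.526 = 0.0273779, so t = ln(36.526)/0.361 = 3.598/0.361 = 9.9668.

9.97 years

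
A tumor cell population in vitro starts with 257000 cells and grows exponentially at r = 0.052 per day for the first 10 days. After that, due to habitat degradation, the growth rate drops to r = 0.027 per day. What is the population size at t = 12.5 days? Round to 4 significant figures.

462500 cells

Phase 1: N(10) = 257000·e^(0.052×10) = 257000·e^0.52 = 432281.
Phase 2 runs for 12.5 − 10 = 2.5 days at r = 0.027.
N(12.5) = 432281·e^(0.027×2.5) = 432281·e^0.0675 = 462467.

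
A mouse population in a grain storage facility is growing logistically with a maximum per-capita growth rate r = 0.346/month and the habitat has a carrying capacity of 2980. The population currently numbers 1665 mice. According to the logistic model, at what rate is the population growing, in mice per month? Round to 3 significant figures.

dN/dt = rN(1 − N/K) = 0.346 × 1665 × (1 − 1665/2980).
1 − 1665/2980 = 0.44128; dN/dt = 0.346 × 1665 × 0.44128 = 254.21.

254 mice per month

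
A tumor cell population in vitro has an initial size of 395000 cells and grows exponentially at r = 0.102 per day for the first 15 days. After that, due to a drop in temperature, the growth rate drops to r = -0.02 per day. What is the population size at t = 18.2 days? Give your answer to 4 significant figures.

1711000 cells

Phase 1: N(15) = 395000·e^(0.102×15) = 395000·e^1.53 = 1.82418×10^6.
Phase 2 runs for 18.2 − 15 = 3.2 days at r = -0.02.
N(18.2) = 1.82418×10^6·e^(-0.02×3.2) = 1.82418×10^6·e^-0.064 = 1.71109×10^6.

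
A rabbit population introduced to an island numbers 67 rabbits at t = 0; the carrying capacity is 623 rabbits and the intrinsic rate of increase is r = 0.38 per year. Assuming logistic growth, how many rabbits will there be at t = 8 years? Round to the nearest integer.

A = (K − N₀)/N₀ = (623 − 67)/67 = 8.2985.
N(t) = K/(1 + A·e^(−rt)) = 623/(1 + 8.2985×e^(−0.38×8)).
e^(−3.04) = 0.047835; denominator = 1 + 8.2985×0.047835 = 1.397.
N = 623/1.397 = 445.969.

446 rabbits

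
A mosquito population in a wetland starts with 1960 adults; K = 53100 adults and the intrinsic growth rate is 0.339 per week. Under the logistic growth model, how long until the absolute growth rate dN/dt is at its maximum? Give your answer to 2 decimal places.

Logistic growth is fastest at N = K/2 = 26550.
A = (K − N₀)/N₀ = 26.092. Set K/(1 + A·e^(−rt)) = K/2 → A·e^(−rt) = 1.
e^(−0.339t) = 1/26.092 = 0.0383262, so t = ln(26.092)/0.339 = 3.2616/0.339 = 9.6213.

9.62 weeks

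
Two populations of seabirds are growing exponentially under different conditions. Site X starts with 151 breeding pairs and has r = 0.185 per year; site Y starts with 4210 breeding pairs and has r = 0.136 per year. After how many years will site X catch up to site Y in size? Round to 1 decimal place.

Set 151·e^(0.185t) = 4210·e^(0.136t).
e^((0.185 − 0.136)t) = 4210/151 → e^(0.049·t) = 27.881.
0.049·t = ln(27.881) = 3.3279, so t = 3.3279/0.049 = 67.917.

67.9 years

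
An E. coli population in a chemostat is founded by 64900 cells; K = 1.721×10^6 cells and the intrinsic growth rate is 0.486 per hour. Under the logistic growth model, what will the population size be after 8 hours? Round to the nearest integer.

A = (K − N₀)/N₀ = (1.721×10^6 − 64900)/64900 = 25.518.
N(t) = K/(1 + A·e^(−rt)) = 1.721×10^6/(1 + 25.518×e^(−0.486×8)).
e^(−3.888) = 0.020486; denominator = 1 + 25.518×0.020486 = 1.5228.
N = 1.721×10^6/1.5228 = 1.130182×10^6.

1130182 cells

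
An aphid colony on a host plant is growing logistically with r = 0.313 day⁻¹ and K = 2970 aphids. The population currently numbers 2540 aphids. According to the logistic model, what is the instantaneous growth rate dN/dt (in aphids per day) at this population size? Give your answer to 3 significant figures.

dN/dt = rN(1 − N/K) = 0.313 × 2540 × (1 − 2540/2970).
1 − 2540/2970 = 0.14478; dN/dt = 0.313 × 2540 × 0.14478 = 115.1.

115 aphids per day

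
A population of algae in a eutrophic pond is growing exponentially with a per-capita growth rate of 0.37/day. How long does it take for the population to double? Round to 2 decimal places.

Doubling time t_d = ln(2)/r = 0.6931/0.37 = 1.8734.

1.87 days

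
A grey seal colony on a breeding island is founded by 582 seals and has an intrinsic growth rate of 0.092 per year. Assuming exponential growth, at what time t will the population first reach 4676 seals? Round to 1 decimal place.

Set N₀·e^(rt) = 4676: e^(0.092·t) = 4676/582 = 8.0344.
0.092·t = ln(8.0344) = 2.0837, so t = 2.0837/0.092 = 22.649.

22.6 years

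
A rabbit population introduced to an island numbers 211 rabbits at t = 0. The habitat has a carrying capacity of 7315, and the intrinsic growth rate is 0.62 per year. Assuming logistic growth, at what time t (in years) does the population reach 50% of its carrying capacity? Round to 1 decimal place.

5.7 years

A = (K − N₀)/N₀ = (7315 − 211)/211 = 33.668.
Solve 7315/(1 + 33.668·e^(−0.62t)) = 3657.5: 1 + 33.668·e^(−0.62t) = 2, so e^(−0.62t) = 0.0297016.
−0.62·t = ln(0.0297016) = -3.5166, so t = 3.5166/0.62 = 5.6719.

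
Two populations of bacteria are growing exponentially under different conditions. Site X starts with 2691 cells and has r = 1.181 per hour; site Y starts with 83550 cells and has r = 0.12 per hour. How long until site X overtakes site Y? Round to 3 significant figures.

3.24 hours

Set 2691·e^(1.181t) = 83550·e^(0.12t).
e^((1.181 − 0.12)t) = 83550/2691 → e^(1.061·t) = 31.048.
1.061·t = ln(31.048) = 3.4355, so t = 3.4355/1.061 = 3.238.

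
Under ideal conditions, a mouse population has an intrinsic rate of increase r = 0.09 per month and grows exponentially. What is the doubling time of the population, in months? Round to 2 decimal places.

7.70 months

Doubling time t_d = ln(2)/r = 0.6931/0.09 = 7.7016.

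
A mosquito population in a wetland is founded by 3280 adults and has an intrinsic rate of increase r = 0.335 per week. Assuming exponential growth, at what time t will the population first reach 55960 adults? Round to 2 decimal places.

8.47 weeks

Set N₀·e^(rt) = 55960: e^(0.335·t) = 55960/3280 = 17.061.
0.335·t = ln(17.061) = 2.8368, so t = 2.8368/0.335 = 8.468.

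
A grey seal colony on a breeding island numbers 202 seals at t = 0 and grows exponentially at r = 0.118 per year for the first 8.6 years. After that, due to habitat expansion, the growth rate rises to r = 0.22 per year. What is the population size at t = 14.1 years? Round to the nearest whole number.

1869 seals

Phase 1: N(8.6) = 202·e^(0.118×8.6) = 202·e^1.015 = 557.28.
Phase 2 runs for 14.1 − 8.6 = 5.5 years at r = 0.22.
N(14.1) = 557.28·e^(0.22×5.5) = 557.28·e^1.21 = 1868.83.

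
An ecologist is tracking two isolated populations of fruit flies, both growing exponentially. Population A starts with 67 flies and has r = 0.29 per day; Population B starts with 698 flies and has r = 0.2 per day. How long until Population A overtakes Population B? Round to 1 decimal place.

Set 67·e^(0.29t) = 698·e^(0.2t).
e^((0.29 − 0.2)t) = 698/67 → e^(0.09·t) = 10.418.
0.09·t = ln(10.418) = 2.3435, so t = 2.3435/0.09 = 26.039.

26.0 days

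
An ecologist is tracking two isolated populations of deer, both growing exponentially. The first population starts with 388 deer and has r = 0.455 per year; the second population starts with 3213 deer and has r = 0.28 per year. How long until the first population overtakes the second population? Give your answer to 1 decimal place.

Set 388·e^(0.455t) = 3213·e^(0.28t).
e^((0.455 − 0.28)t) = 3213/388 → e^(0.175·t) = 8.2809.
0.175·t = ln(8.2809) = 2.114, so t = 2.114/0.175 = 12.08.

12.1 years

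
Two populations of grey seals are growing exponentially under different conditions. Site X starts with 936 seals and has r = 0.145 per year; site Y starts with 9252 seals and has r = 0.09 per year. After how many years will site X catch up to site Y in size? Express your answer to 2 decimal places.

Set 936·e^(0.145t) = 9252·e^(0.09t).
e^((0.145 − 0.09)t) = 9252/936 → e^(0.055·t) = 9.8846.
0.055·t = ln(9.8846) = 2.291, so t = 2.291/0.055 = 41.654.

41.65 years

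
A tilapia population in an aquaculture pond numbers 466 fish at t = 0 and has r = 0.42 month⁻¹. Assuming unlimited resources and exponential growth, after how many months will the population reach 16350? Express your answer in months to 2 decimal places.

Set N₀·e^(rt) = 16350: e^(0.42·t) = 16350/466 = 35.086.
0.42·t = ln(35.086) = 3.5578, so t = 3.5578/0.42 = 8.4709.

8.47 months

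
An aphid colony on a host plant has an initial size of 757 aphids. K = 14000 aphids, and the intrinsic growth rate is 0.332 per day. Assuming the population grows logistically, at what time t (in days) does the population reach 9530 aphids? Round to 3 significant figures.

10.9 days

A = (K − N₀)/N₀ = (14000 − 757)/757 = 17.494.
Solve 14000/(1 + 17.494·e^(−0.332t)) = 9530: 1 + 17.494·e^(−0.332t) = 1.469, so e^(−0.332t) = 0.0268117.
−0.332·t = ln(0.0268117) = -3.6189, so t = 3.6189/0.332 = 10.9.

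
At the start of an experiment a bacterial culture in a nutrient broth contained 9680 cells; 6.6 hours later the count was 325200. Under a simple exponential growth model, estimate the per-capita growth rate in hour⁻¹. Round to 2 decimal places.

0.53 per hour

From N(t) = N₀·e^(rt): e^(r·6.6) = 325200/9680 = 33.595.
r·6.6 = ln(33.595) = 3.5144, so r = 3.5144/6.6 = 0.53248.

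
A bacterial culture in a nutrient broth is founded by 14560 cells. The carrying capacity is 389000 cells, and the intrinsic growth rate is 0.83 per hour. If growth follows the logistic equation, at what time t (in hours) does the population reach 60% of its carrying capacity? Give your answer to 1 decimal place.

A = (K − N₀)/N₀ = (389000 − 14560)/14560 = 25.717.
Solve 389000/(1 + 25.717·e^(−0.83t)) = 233400: 1 + 25.717·e^(−0.83t) = 1.6667, so e^(−0.83t) = 0.0259232.
−0.83·t = ln(0.0259232) = -3.6526, so t = 3.6526/0.83 = 4.4007.

4.4 hours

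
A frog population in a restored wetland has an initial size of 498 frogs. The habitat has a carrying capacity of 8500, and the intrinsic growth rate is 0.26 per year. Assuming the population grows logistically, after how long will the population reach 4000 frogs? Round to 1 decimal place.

A = (K − N₀)/N₀ = (8500 − 498)/498 = 16.068.
Solve 8500/(1 + 16.068·e^(−0.26t)) = 4000: 1 + 16.068·e^(−0.26t) = 2.125, so e^(−0.26t) = 0.0700137.
−0.26·t = ln(0.0700137) = -2.6591, so t = 2.6591/0.26 = 10.227.

10.2 years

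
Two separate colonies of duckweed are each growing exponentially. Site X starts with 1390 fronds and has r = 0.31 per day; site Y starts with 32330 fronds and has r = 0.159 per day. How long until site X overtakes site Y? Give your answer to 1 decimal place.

Set 1390·e^(0.31t) = 32330·e^(0.159t).
e^((0.31 − 0.159)t) = 32330/1390 → e^(0.151·t) = 23.259.
0.151·t = ln(23.259) = 3.1467, so t = 3.1467/0.151 = 20.839.

20.8 days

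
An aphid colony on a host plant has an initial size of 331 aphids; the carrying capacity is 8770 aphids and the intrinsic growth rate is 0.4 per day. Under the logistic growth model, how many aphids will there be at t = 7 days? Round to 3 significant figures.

A = (K − N₀)/N₀ = (8770 − 331)/331 = 25.495.
N(t) = K/(1 + A·e^(−rt)) = 8770/(1 + 25.495×e^(−0.4×7)).
e^(−2.8) = 0.06081; denominator = 1 + 25.495×0.06081 = 2.5504.
N = 8770/2.5504 = 3438.7.

3440 aphids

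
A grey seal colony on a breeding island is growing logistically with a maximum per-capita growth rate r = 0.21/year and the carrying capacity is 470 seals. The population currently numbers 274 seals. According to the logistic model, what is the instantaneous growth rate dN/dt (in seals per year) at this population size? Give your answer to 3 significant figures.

dN/dt = rN(1 − N/K) = 0.21 × 274 × (1 − 274/470).
1 − 274/470 = 0.41702; dN/dt = 0.21 × 274 × 0.41702 = 23.995.

24.0 seals per year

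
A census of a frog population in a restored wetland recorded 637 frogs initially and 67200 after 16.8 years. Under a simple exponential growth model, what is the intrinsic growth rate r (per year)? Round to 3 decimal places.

From N(t) = N₀·e^(rt): e^(r·16.8) = 67200/637 = 105.49.
r·16.8 = ln(105.49) = 4.6587, so r = 4.6587/16.8 = 0.2773.

0.277 per year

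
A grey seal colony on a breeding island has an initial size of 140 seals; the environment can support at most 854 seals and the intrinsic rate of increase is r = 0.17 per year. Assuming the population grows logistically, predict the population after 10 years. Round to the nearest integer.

A = (K − N₀)/N₀ = (854 − 140)/140 = 5.1.
N(t) = K/(1 + A·e^(−rt)) = 854/(1 + 5.1×e^(−0.17×10)).
e^(−1.7) = 0.18268; denominator = 1 + 5.1×0.18268 = 1.9317.
N = 854/1.9317 = 442.101.

442 seals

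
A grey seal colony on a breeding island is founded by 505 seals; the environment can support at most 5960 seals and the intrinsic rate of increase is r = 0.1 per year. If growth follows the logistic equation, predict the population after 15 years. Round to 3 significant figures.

1750 seals

A = (K − N₀)/N₀ = (5960 − 505)/505 = 10.802.
N(t) = K/(1 + A·e^(−rt)) = 5960/(1 + 10.802×e^(−0.1×15)).
e^(−1.5) = 0.22313; denominator = 1 + 10.802×0.22313 = 3.4102.
N = 5960/3.4102 = 1747.67.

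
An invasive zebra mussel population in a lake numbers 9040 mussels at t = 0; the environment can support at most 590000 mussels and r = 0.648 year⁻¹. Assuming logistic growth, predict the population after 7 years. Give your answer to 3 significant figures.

349000 mussels

A = (K − N₀)/N₀ = (590000 − 9040)/9040 = 64.265.
N(t) = K/(1 + A·e^(−rt)) = 590000/(1 + 64.265×e^(−0.648×7)).
e^(−4.536) = 0.010716; denominator = 1 + 64.265×0.010716 = 1.6887.
N = 590000/1.6887 = 349385.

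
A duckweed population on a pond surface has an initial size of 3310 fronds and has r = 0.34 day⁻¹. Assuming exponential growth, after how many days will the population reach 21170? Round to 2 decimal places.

5.46 days

Set N₀·e^(rt) = 21170: e^(0.34·t) = 21170/3310 = 6.3958.
0.34·t = ln(6.3958) = 1.8556, so t = 1.8556/0.34 = 5.4578.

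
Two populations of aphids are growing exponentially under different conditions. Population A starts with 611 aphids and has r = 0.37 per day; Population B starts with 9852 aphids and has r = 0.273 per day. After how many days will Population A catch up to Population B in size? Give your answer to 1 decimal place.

Set 611·e^(0.37t) = 9852·e^(0.273t).
e^((0.37 − 0.273)t) = 9852/611 → e^(0.097·t) = 16.124.
0.097·t = ln(16.124) = 2.7803, so t = 2.7803/0.097 = 28.663.

28.7 days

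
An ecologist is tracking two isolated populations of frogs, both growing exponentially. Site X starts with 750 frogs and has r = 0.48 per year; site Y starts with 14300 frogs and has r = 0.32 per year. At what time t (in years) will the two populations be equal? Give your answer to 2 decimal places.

18.42 years

Set 750·e^(0.48t) = 14300·e^(0.32t).
e^((0.48 − 0.32)t) = 14300/750 → e^(0.16·t) = 19.067.
0.16·t = ln(19.067) = 2.9479, so t = 2.9479/0.16 = 18.425.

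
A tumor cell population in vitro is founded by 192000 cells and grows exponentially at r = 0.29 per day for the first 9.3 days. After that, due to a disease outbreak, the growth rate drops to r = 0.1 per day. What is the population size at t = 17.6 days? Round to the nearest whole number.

Phase 1: N(9.3) = 192000·e^(0.29×9.3) = 192000·e^2.697 = 2.848351×10^6.
Phase 2 runs for 17.6 − 9.3 = 8.3 days at r = 0.1.
N(17.6) = 2.848351×10^6·e^(0.1×8.3) = 2.848351×10^6·e^0.83 = 6.532176×10^6.

6532176 cells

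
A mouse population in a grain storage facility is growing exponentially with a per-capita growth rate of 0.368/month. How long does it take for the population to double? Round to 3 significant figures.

1.88 months

Doubling time t_d = ln(2)/r = 0.6931/0.368 = 1.8836.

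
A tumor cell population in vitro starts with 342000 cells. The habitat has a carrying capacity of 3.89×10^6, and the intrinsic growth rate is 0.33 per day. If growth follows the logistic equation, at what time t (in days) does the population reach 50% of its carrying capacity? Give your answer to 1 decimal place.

7.1 days

A = (K − N₀)/N₀ = (3.89×10^6 − 342000)/342000 = 10.374.
Solve 3.89×10^6/(1 + 10.374·e^(−0.33t)) = 1.945×10^6: 1 + 10.374·e^(−0.33t) = 2, so e^(−0.33t) = 0.0963923.
−0.33·t = ln(0.0963923) = -2.3393, so t = 2.3393/0.33 = 7.0889.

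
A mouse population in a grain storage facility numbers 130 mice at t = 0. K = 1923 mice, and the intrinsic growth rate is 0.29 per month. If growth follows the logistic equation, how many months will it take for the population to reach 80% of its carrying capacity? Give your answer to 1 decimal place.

13.8 months

A = (K − N₀)/N₀ = (1923 − 130)/130 = 13.792.
Solve 1923/(1 + 13.792·e^(−0.29t)) = 1538.4: 1 + 13.792·e^(−0.29t) = 1.25, so e^(−0.29t) = 0.018126.
−0.29·t = ln(0.018126) = -4.0104, so t = 4.0104/0.29 = 13.829.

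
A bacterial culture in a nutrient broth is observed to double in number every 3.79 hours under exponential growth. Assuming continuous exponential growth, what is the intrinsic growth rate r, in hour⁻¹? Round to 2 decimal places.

r = ln(2)/t_d = 0.6931/3.79 = 0.18289.

0.18 per hour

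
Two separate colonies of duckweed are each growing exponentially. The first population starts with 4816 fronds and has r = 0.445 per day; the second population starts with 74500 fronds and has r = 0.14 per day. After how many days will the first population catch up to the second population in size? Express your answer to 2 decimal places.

8.98 days

Set 4816·e^(0.445t) = 74500·e^(0.14t).
e^((0.445 − 0.14)t) = 74500/4816 → e^(0.305·t) = 15.469.
0.305·t = ln(15.469) = 2.7389, so t = 2.7389/0.305 = 8.9799.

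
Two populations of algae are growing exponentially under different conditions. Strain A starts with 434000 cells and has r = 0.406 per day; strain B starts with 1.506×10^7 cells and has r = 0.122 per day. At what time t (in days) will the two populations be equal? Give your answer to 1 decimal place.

Set 434000·e^(0.406t) = 1.506×10^7·e^(0.122t).
e^((0.406 − 0.122)t) = 1.506×10^7/434000 → e^(0.284·t) = 34.7.
0.284·t = ln(34.7) = 3.5468, so t = 3.5468/0.284 = 12.489.

12.5 days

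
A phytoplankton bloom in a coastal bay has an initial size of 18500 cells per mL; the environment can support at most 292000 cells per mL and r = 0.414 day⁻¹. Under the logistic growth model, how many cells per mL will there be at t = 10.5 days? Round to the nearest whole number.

A = (K − N₀)/N₀ = (292000 − 18500)/18500 = 14.784.
N(t) = K/(1 + A·e^(−rt)) = 292000/(1 + 14.784×e^(−0.414×10.5)).
e^(−4.347) = 0.012946; denominator = 1 + 14.784×0.012946 = 1.1914.
N = 292000/1.1914 = 245093.

245093 cells per mL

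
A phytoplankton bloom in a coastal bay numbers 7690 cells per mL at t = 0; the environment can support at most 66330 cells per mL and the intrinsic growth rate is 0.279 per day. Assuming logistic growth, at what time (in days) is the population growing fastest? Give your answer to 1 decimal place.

Logistic growth is fastest at N = K/2 = 33165.
A = (K − N₀)/N₀ = 7.6255. Set K/(1 + A·e^(−rt)) = K/2 → A·e^(−rt) = 1.
e^(−0.279t) = 1/7.6255 = 0.131139, so t = ln(7.6255)/0.279 = 2.0315/0.279 = 7.2813.

7.3 days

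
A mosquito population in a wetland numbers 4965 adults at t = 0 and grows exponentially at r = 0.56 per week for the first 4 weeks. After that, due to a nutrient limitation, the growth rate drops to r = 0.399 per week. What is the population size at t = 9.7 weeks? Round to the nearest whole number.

Phase 1: N(4) = 4965·e^(0.56×4) = 4965·e^2.24 = 46637.9.
Phase 2 runs for 9.7 − 4 = 5.7 weeks at r = 0.399.
N(9.7) = 46637.9·e^(0.399×5.7) = 46637.9·e^2.274 = 453372.

453372 adults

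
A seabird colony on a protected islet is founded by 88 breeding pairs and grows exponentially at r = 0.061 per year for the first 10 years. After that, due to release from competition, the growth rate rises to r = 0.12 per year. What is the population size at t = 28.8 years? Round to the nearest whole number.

1546 breeding pairs

Phase 1: N(10) = 88·e^(0.061×10) = 88·e^0.61 = 161.958.
Phase 2 runs for 28.8 − 10 = 18.8 years at r = 0.12.
N(28.8) = 161.958·e^(0.12×18.8) = 161.958·e^2.256 = 1545.86.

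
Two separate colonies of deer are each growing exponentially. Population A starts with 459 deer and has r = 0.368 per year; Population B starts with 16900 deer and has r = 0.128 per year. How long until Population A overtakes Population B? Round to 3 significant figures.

Set 459·e^(0.368t) = 16900·e^(0.128t).
e^((0.368 − 0.128)t) = 16900/459 → e^(0.24·t) = 36.819.
0.24·t = ln(36.819) = 3.606, so t = 3.606/0.24 = 15.025.

15.0 years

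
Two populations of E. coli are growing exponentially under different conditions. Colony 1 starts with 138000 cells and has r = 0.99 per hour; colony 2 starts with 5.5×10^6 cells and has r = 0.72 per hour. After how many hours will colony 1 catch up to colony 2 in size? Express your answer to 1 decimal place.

Set 138000·e^(0.99t) = 5.5×10^6·e^(0.72t).
e^((0.99 − 0.72)t) = 5.5×10^6/138000 → e^(0.27·t) = 39.855.
0.27·t = ln(39.855) = 3.6852, so t = 3.6852/0.27 = 13.649.

13.6 hours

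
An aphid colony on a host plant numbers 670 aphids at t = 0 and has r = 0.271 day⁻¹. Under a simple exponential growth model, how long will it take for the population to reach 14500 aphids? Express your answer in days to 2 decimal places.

Set N₀·e^(rt) = 14500: e^(0.271·t) = 14500/670 = 21.642.
0.271·t = ln(21.642) = 3.0746, so t = 3.0746/0.271 = 11.345.

11.35 days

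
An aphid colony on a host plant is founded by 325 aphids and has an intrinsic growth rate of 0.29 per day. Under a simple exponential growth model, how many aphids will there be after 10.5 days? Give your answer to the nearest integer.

6828 aphids

N(t) = N₀·e^(rt) = 325 × e^(0.29×10.5) = 325 × e^3.045.
e^3.045 ≈ 21.01, so N ≈ 325 × 21.01 = 6828.26.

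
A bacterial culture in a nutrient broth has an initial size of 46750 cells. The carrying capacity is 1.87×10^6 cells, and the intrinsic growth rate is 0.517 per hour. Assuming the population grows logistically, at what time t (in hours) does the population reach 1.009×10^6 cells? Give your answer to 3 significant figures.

7.39 hours

A = (K − N₀)/N₀ = (1.87×10^6 − 46750)/46750 = 39.
Solve 1.87×10^6/(1 + 39·e^(−0.517t)) = 1.009×10^6: 1 + 39·e^(−0.517t) = 1.8533, so e^(−0.517t) = 0.02188.
−0.517·t = ln(0.02188) = -3.8222, so t = 3.8222/0.517 = 7.393.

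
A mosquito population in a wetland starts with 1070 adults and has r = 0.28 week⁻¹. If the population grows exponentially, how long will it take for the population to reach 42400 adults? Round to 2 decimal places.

Set N₀·e^(rt) = 42400: e^(0.28·t) = 42400/1070 = 39.626.
0.28·t = ln(39.626) = 3.6795, so t = 3.6795/0.28 = 13.141.

13.14 weeks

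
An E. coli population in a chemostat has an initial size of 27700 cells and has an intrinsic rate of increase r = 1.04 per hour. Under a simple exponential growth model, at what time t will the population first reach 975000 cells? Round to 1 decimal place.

3.4 hours

Set N₀·e^(rt) = 975000: e^(1.04·t) = 975000/27700 = 35.199.
1.04·t = ln(35.199) = 3.561, so t = 3.561/1.04 = 3.424.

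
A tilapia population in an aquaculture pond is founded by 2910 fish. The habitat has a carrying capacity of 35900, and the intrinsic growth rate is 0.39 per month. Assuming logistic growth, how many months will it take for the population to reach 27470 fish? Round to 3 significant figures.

A = (K − N₀)/N₀ = (35900 − 2910)/2910 = 11.337.
Solve 35900/(1 + 11.337·e^(−0.39t)) = 27470: 1 + 11.337·e^(−0.39t) = 1.3069, so e^(−0.39t) = 0.0270695.
−0.39·t = ln(0.0270695) = -3.6093, so t = 3.6093/0.39 = 9.2547.

9.25 months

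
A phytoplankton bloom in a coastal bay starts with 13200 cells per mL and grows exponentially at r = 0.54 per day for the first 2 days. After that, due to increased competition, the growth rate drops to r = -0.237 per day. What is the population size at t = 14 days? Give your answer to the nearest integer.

2262 cells per mL

Phase 1: N(2) = 13200·e^(0.54×2) = 13200·e^1.08 = 38869.8.
Phase 2 runs for 14 − 2 = 12 days at r = -0.237.
N(14) = 38869.8·e^(-0.237×12) = 38869.8·e^-2.844 = 2261.93.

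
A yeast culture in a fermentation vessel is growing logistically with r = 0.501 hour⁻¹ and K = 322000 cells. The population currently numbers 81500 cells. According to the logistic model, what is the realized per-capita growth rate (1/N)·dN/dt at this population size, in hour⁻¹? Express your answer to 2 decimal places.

(1/N)·dN/dt = r(1 − N/K) = 0.501 × (1 − 81500/322000).
= 0.501 × 0.74689 = 0.37419.

0.37 per hour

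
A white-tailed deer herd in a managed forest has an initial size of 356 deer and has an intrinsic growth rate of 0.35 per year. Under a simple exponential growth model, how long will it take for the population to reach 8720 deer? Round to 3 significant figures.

Set N₀·e^(rt) = 8720: e^(0.35·t) = 8720/356 = 24.494.
0.35·t = ln(24.494) = 3.1984, so t = 3.1984/0.35 = 9.1384.

9.14 years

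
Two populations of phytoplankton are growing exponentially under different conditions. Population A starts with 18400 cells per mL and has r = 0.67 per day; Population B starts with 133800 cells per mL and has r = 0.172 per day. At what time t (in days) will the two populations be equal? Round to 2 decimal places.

Set 18400·e^(0.67t) = 133800·e^(0.172t).
e^((0.67 − 0.172)t) = 133800/18400 → e^(0.498·t) = 7.2717.
0.498·t = ln(7.2717) = 1.984, so t = 1.984/0.498 = 3.9839.

3.98 days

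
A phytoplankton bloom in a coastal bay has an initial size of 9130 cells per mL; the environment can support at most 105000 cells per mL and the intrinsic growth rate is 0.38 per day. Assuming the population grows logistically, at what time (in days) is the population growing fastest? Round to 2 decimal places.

Logistic growth is fastest at N = K/2 = 52500.
A = (K − N₀)/N₀ = 10.501. Set K/(1 + A·e^(−rt)) = K/2 → A·e^(−rt) = 1.
e^(−0.38t) = 1/10.501 = 0.0952331, so t = ln(10.501)/0.38 = 2.3514/0.38 = 6.188.

6.19 days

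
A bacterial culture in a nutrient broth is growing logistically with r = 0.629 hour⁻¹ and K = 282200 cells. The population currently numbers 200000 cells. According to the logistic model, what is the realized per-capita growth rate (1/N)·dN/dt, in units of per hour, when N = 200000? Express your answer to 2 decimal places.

0.18 per hour

(1/N)·dN/dt = r(1 − N/K) = 0.629 × (1 − 200000/282200).
= 0.629 × 0.29128 = 0.18322.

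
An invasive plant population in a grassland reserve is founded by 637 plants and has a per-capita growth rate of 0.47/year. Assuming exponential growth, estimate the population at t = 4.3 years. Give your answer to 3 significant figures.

N(t) = N₀·e^(rt) = 637 × e^(0.47×4.3) = 637 × e^2.021.
e^2.021 ≈ 7.5459, so N ≈ 637 × 7.5459 = 4806.72.

4810 plants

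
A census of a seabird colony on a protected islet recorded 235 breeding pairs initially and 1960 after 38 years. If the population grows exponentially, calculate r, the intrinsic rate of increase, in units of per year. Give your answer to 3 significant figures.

From N(t) = N₀·e^(rt): e^(r·38) = 1960/235 = 8.3404.
r·38 = ln(8.3404) = 2.1211, so r = 2.1211/38 = 0.055819.

0.0558 per year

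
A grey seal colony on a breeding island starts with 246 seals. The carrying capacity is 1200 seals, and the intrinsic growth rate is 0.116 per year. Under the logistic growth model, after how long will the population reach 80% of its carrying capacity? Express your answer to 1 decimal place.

23.6 years

A = (K − N₀)/N₀ = (1200 − 246)/246 = 3.878.
Solve 1200/(1 + 3.878·e^(−0.116t)) = 960: 1 + 3.878·e^(−0.116t) = 1.25, so e^(−0.116t) = 0.0644654.
−0.116·t = ln(0.0644654) = -2.7416, so t = 2.7416/0.116 = 23.635.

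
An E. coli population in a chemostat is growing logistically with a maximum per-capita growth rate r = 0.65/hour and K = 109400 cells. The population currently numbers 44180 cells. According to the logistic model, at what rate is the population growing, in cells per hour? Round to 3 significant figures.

dN/dt = rN(1 − N/K) = 0.65 × 44180 × (1 − 44180/109400).
1 − 44180/109400 = 0.59616; dN/dt = 0.65 × 44180 × 0.59616 = 17120.

17100 cells per hour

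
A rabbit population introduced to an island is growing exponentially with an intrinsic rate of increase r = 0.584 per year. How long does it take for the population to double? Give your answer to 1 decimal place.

Doubling time t_d = ln(2)/r = 0.6931/0.584 = 1.1869.

1.2 years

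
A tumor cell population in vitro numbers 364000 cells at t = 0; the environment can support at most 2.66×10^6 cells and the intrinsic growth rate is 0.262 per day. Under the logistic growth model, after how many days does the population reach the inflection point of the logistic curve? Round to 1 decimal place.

7.0 days

Logistic growth is fastest at N = K/2 = 1.33×10^6.
A = (K − N₀)/N₀ = 6.3077. Set K/(1 + A·e^(−rt)) = K/2 → A·e^(−rt) = 1.
e^(−0.262t) = 1/6.3077 = 0.158537, so t = ln(6.3077)/0.262 = 1.8418/0.262 = 7.0297.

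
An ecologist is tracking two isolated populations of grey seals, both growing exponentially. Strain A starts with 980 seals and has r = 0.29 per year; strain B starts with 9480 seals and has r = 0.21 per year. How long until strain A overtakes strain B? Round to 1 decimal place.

28.4 years

Set 980·e^(0.29t) = 9480·e^(0.21t).
e^((0.29 − 0.21)t) = 9480/980 → e^(0.08·t) = 9.6735.
0.08·t = ln(9.6735) = 2.2694, so t = 2.2694/0.08 = 28.367.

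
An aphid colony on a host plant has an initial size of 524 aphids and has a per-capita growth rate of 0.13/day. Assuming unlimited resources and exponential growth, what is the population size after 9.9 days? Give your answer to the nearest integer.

N(t) = N₀·e^(rt) = 524 × e^(0.13×9.9) = 524 × e^1.287.
e^1.287 ≈ 3.6219, so N ≈ 524 × 3.6219 = 1897.88.

1898 aphids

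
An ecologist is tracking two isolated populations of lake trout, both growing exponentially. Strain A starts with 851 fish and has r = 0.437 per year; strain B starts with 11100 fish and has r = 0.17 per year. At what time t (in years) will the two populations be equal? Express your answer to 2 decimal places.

9.62 years

Set 851·e^(0.437t) = 11100·e^(0.17t).
e^((0.437 − 0.17)t) = 11100/851 → e^(0.267·t) = 13.043.
0.267·t = ln(13.043) = 2.5683, so t = 2.5683/0.267 = 9.6191.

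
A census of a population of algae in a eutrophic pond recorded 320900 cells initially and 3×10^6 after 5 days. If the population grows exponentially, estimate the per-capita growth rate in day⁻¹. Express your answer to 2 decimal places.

0.45 per day

From N(t) = N₀·e^(rt): e^(r·5) = 3×10^6/320900 = 9.3487.
r·5 = ln(9.3487) = 2.2352, so r = 2.2352/5 = 0.44705.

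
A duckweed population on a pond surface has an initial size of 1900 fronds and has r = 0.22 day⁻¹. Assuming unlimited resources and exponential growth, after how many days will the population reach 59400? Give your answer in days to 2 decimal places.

Set N₀·e^(rt) = 59400: e^(0.22·t) = 59400/1900 = 31.263.
0.22·t = ln(31.263) = 3.4424, so t = 3.4424/0.22 = 15.647.

15.65 days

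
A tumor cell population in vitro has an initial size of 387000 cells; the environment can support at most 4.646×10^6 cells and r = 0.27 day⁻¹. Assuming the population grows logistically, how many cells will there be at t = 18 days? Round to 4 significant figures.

A = (K − N₀)/N₀ = (4.646×10^6 − 387000)/387000 = 11.005.
N(t) = K/(1 + A·e^(−rt)) = 4.646×10^6/(1 + 11.005×e^(−0.27×18)).
e^(−4.86) = 0.0077505; denominator = 1 + 11.005×0.0077505 = 1.0853.
N = 4.646×10^6/1.0853 = 4.280862×10^6.

4281000 cells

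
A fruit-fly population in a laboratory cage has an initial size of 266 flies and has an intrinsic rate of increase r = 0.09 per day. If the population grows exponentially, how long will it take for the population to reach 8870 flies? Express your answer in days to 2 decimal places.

Set N₀·e^(rt) = 8870: e^(0.09·t) = 8870/266 = 33.346.
0.09·t = ln(33.346) = 3.5069, so t = 3.5069/0.09 = 38.966.

38.97 days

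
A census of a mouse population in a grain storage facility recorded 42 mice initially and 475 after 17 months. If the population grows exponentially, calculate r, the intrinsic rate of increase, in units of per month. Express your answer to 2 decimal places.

From N(t) = N₀·e^(rt): e^(r·17) = 475/42 = 11.31.
r·17 = ln(11.31) = 2.4256, so r = 2.4256/17 = 0.14269.

0.14 per month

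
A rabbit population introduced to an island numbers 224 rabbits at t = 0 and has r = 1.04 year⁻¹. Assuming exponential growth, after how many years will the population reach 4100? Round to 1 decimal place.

Set N₀·e^(rt) = 4100: e^(1.04·t) = 4100/224 = 18.304.
1.04·t = ln(18.304) = 2.9071, so t = 2.9071/1.04 = 2.7953.

2.8 years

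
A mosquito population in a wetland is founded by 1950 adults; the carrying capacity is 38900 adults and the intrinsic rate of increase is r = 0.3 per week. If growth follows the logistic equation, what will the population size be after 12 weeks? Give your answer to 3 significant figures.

A = (K − N₀)/N₀ = (38900 − 1950)/1950 = 18.949.
N(t) = K/(1 + A·e^(−rt)) = 38900/(1 + 18.949×e^(−0.3×12)).
e^(−3.6) = 0.027324; denominator = 1 + 18.949×0.027324 = 1.5177.
N = 38900/1.5177 = 25630.1.

25600 adults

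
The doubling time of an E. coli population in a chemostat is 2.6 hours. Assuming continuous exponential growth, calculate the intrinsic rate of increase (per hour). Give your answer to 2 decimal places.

r = ln(2)/t_d = 0.6931/2.6 = 0.2666.

0.27 per hour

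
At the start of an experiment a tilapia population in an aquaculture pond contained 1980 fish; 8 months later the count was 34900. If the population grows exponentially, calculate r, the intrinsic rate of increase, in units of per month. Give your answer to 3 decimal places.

0.359 per month

From N(t) = N₀·e^(rt): e^(r·8) = 34900/1980 = 17.626.
r·8 = ln(17.626) = 2.8694, so r = 2.8694/8 = 0.35867.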